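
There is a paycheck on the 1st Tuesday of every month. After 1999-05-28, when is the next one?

1999-06-01

May 1999 starts on a Saturday, so its 1st Tuesday is 1999-05-04 (3 days in).
That is not after 1999-05-28, so look at June 1999.
June 1999 starts on a Tuesday, so its 1st Tuesday is 1999-06-01.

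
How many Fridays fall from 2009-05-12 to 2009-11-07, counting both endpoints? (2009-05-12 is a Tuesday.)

26

2009-05-12 is a Tuesday; the first Friday on or after it is 2009-05-15 (3 days later).
From 2009-05-15 to 2009-11-07: 16 + 30 + 31 + 31 + 30 + 31 + 7 = 176 days (rest of May, June, July, August, September, October, November).
176 ÷ 7 = 25 full weeks with remainder 1, so 25 more Fridays after the first → 26.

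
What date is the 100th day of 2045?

January has 31 days (100 − 31 = 69 remain).
February has 28 days (69 − 28 = 41 remain).
March has 31 days (41 − 31 = 10 remain).
10 into April → April 10.

April 10, 2045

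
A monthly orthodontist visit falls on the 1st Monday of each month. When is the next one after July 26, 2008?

July 2008 starts on a Tuesday, so its 1st Monday is July 7, 2008 (6 days in).
That is not after July 26, 2008, so look at August 2008.
August 2008 starts on a Friday, so its 1st Monday is August 4, 2008 (3 days in).

August 4, 2008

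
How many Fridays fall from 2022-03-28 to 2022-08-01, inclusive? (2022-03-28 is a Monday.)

18

2022-03-28 is a Monday; the first Friday on or after it is 2022-04-01 (4 days later).
From 2022-04-01 to 2022-08-01: 29 + 31 + 30 + 31 + 1 = 122 days (rest of April, May, June, July, August).
122 ÷ 7 = 17 full weeks with remainder 3, so 17 more Fridays after the first → 18.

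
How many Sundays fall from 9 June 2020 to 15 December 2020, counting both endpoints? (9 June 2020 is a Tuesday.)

9 June 2020 is a Tuesday; the first Sunday on or after it is 14 June 2020 (5 days later).
From 14 June 2020 to 15 December 2020: 16 + 31 + 31 + 30 + 31 + 30 + 15 = 184 days (rest of June, July, August, September, October, November, December).
184 ÷ 7 = 26 full weeks with remainder 2, so 26 more Sundays after the first → 27.

27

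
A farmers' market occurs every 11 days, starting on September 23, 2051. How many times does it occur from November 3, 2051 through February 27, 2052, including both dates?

Occurrences land 11·i days after September 23, 2051 for i = 0, 1, 2, …
November 3, 2051 is 41 days after the start; 41 ÷ 11 = 3 remainder 8; since the remainder is 8, round up to i = 4. First occurrence in the window: #5 on November 6, 2051 (4×11 = 44 days in).
February 27, 2052 is 157 days after the start; 157 ÷ 11 = 14 remainder 3. Last occurrence in the window: #15 on February 24, 2052.
Occurrences #5 through #15: 11 in total.

11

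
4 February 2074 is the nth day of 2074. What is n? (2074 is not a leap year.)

35

Days in months before February: 31 = 31.
Plus 4 days into February → day 35.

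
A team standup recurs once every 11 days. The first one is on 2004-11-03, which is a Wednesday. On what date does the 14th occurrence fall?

2005-03-26

The 14th occurrence is 13 intervals after the first: 13 × 11 = 143 days after 2004-11-03.
November has 30 days — 27 days to the end of November leaves 116.
December has 31 days (85 left).
January has 31 days (54 left).
February has 28 days (26 left).
26 days into March → 2005-03-26.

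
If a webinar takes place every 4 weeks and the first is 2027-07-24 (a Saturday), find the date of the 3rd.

The 3rd occurrence is 2 intervals after the first: 2 × 28 = 56 days after 2027-07-24.
July has 31 days — 7 days to the end of July leaves 49.
August has 31 days (18 left).
18 days into September → 2027-09-18.

2027-09-18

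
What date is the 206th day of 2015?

January has 31 days (206 − 31 = 175 remain).
February has 28 days (175 − 28 = 147 remain).
March has 31 days (147 − 31 = 116 remain).
April has 30 days (116 − 30 = 86 remain).
May has 31 days (86 − 31 = 55 remain).
June has 30 days (55 − 30 = 25 remain).
25 into July → July 25.

July 25, 2015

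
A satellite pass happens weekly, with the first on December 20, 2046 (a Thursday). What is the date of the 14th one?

The 14th occurrence is 13 intervals after the first: 13 × 7 = 91 days after December 20, 2046.
December has 31 days — 11 days to the end of December leaves 80.
January has 31 days (49 left).
February has 28 days (21 left).
21 days into March → March 21, 2047.

March 21, 2047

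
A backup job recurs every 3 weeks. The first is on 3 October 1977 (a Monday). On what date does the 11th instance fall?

The 11th occurrence is 10 intervals after the first: 10 × 21 = 210 days after 3 October 1977.
October has 31 days — 28 days to the end of October leaves 182.
November has 30 days (152 left).
December has 31 days (121 left).
January has 31 days (90 left).
February has 28 days (62 left).
March has 31 days (31 left).
April has 30 days (1 left).
1 day into May → 1 May 1978.

1 May 1978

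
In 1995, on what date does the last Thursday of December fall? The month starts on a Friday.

1995-12-28

December 1995 begins on a Friday, so the first Thursday is December 7 (6 days later).
December 1995 has 31 days. Adding weeks: 7, 14, 21, 28 — the last one ≤ 31 is the 28th.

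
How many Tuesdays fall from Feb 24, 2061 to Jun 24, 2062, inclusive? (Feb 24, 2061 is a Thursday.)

Feb 24, 2061 is a Thursday; the first Tuesday on or after it is Mar 1, 2061 (5 days later).
From Mar 1, 2061 to Jun 24, 2062: 305 + 175 = 480 days (rest of 2061, to Jun 24, 2062 in 2062).
480 ÷ 7 = 68 full weeks with remainder 4, so 68 more Tuesdays after the first → 69.

69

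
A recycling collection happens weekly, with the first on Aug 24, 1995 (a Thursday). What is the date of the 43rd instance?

The 43rd occurrence is 42 intervals after the first: 42 × 7 = 294 days after Aug 24, 1995.
Aug has 31 days — 7 days to the end of Aug leaves 287.
Sep has 30 days (257 left).
Oct has 31 days (226 left).
Nov has 30 days (196 left).
Dec has 31 days (165 left).
Jan has 31 days (134 left).
Feb has 29 days (105 left).
Mar has 31 days (74 left).
Apr has 30 days (44 left).
May has 31 days (13 left).
13 days into Jun → Jun 13, 1996.

Jun 13, 1996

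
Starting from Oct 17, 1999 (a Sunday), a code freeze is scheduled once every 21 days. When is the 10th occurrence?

Apr 23, 2000

The 10th occurrence is 9 intervals after the first: 9 × 21 = 189 days after Oct 17, 1999.
Oct has 31 days — 14 days to the end of Oct leaves 175.
Nov has 30 days (145 left).
Dec has 31 days (114 left).
Jan has 31 days (83 left).
Feb has 29 days (54 left).
Mar has 31 days (23 left).
23 days into Apr → Apr 23, 2000.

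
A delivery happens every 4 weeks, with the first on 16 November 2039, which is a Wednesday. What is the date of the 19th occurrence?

3 April 2041

The 19th occurrence is 18 intervals after the first: 18 × 28 = 504 days after 16 November 2039.
November has 30 days — 14 days to the end of November leaves 490.
From end of November to end of 2039 is 31 days (459 left).
2040 has 366 days (93 left).
January has 31 days (62 left).
February has 28 days (34 left).
March has 31 days (3 left).
3 days into April → 3 April 2041.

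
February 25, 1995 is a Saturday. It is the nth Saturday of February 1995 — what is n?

Day 25 falls in week ⌈25/7⌉ of the month.
Days 1–7 hold the 1st Saturday, 8–14 the 2nd, 15–21 the 3rd, 22–28 the 4th, 29–31 the 5th.
25 is in the range for the 4th.

4th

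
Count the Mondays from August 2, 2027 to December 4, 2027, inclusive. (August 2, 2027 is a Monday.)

18

August 2, 2027 is a Monday; the first Monday on or after it is August 2, 2027.
From August 2, 2027 to December 4, 2027: 29 + 30 + 31 + 30 + 4 = 124 days (rest of August, September, October, November, December).
124 ÷ 7 = 17 full weeks with remainder 5, so 17 more Mondays after the first → 18.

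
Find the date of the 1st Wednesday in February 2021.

2021-02-03

The first Wednesday of February 2021 is February 3.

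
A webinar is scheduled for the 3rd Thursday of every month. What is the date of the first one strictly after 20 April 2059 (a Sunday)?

15 May 2059

April 2059 starts on a Tuesday; its first Thursday is the 3rd, so the 3rd Thursday is the 17th — 17 April 2059.
That is not after 20 April 2059, so look at May 2059.
May 2059 starts on a Thursday; its first Thursday is the 1st, so the 3rd Thursday is the 15th — 15 May 2059.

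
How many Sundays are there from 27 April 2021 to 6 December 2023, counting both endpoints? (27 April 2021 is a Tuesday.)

136

27 April 2021 is a Tuesday; the first Sunday on or after it is 2 May 2021 (5 days later).
From 2 May 2021 to 6 December 2023: 243 + 365 + 340 = 948 days (rest of 2021, 2022, to 6 December 2023 in 2023).
948 ÷ 7 = 135 full weeks with remainder 3, so 135 more Sundays after the first → 136.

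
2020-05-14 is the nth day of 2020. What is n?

135

Days in months before May: 31 + 29 + 31 + 30 = 121.
Plus 14 days into May → day 135.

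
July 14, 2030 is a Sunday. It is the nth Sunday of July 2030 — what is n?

Day 14 falls in week ⌈14/7⌉ of the month.
Days 1–7 hold the 1st Sunday, 8–14 the 2nd, 15–21 the 3rd, 22–28 the 4th, 29–31 the 5th.
14 is in the range for the 2nd.

2nd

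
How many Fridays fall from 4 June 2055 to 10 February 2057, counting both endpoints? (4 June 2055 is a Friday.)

89

4 June 2055 is a Friday; the first Friday on or after it is 4 June 2055.
From 4 June 2055 to 10 February 2057: 210 + 366 + 41 = 617 days (rest of 2055, 2056, to 10 February 2057 in 2057).
617 ÷ 7 = 88 full weeks with remainder 1, so 88 more Fridays after the first → 89.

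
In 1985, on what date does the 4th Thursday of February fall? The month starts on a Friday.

February 1985 begins on a Friday, so the first Thursday is February 7 (6 days later).
The 4th Thursday is 3 weeks later: 7 + 21 = 28.

1985-02-28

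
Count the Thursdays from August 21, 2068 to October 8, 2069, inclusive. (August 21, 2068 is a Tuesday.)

59

August 21, 2068 is a Tuesday; the first Thursday on or after it is August 23, 2068 (2 days later).
From August 23, 2068 to October 8, 2069: 130 + 281 = 411 days (rest of 2068, to October 8, 2069 in 2069).
411 ÷ 7 = 58 full weeks with remainder 5, so 58 more Thursdays after the first → 59.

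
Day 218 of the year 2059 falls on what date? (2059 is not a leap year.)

2059-08-06

January has 31 days (218 − 31 = 187 remain).
February has 28 days (187 − 28 = 159 remain).
March has 31 days (159 − 31 = 128 remain).
April has 30 days (128 − 30 = 98 remain).
May has 31 days (98 − 31 = 67 remain).
June has 30 days (67 − 30 = 37 remain).
July has 31 days (37 − 31 = 6 remain).
6 into August → August 6.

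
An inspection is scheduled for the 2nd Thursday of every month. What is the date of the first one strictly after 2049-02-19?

2049-03-11

February 2049 starts on a Monday; its first Thursday is the 4th, so the 2nd Thursday is the 11th — 2049-02-11.
That is not after 2049-02-19, so look at March 2049.
March 2049 starts on a Monday; its first Thursday is the 4th, so the 2nd Thursday is the 11th — 2049-03-11.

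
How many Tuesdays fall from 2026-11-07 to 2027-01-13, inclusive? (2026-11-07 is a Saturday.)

10

2026-11-07 is a Saturday; the first Tuesday on or after it is 2026-11-10 (3 days later).
From 2026-11-10 to 2027-01-13: 20 + 31 + 13 = 64 days (rest of November, December, January).
64 ÷ 7 = 9 full weeks with remainder 1, so 9 more Tuesdays after the first → 10.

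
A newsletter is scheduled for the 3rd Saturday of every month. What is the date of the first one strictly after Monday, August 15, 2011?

August 20, 2011

August 2011 starts on a Monday; its first Saturday is the 6th, so the 3rd Saturday is the 20th — August 20, 2011.
August 20, 2011 is after August 15, 2011, so that is the next one.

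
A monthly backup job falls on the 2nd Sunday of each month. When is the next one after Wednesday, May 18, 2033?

May 2033 starts on a Sunday; its first Sunday is the 1st, so the 2nd Sunday is the 8th — May 8, 2033.
That is not after May 18, 2033, so look at Jun 2033.
Jun 2033 starts on a Wednesday; its first Sunday is the 5th, so the 2nd Sunday is the 12th — Jun 12, 2033.

Jun 12, 2033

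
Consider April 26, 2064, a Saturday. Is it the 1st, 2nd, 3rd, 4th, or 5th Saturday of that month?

4th

Day 26 falls in week ⌈26/7⌉ of the month.
Days 1–7 hold the 1st Saturday, 8–14 the 2nd, 15–21 the 3rd, 22–28 the 4th, 29–31 the 5th.
26 is in the range for the 4th.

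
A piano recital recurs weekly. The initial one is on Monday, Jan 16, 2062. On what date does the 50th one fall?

The 50th occurrence is 49 intervals after the first: 49 × 7 = 343 days after Jan 16, 2062.
Jan has 31 days — 15 days to the end of Jan leaves 328.
Feb has 28 days (300 left).
Mar has 31 days (269 left).
Apr has 30 days (239 left).
May has 31 days (208 left).
Jun has 30 days (178 left).
Jul has 31 days (147 left).
Aug has 31 days (116 left).
Sep has 30 days (86 left).
Oct has 31 days (55 left).
Nov has 30 days (25 left).
25 days into Dec → Dec 25, 2062.

Dec 25, 2062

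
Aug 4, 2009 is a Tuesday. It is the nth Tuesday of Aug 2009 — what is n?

1st

Day 4 falls in week ⌈4/7⌉ of the month.
Days 1–7 hold the 1st Tuesday, 8–14 the 2nd, 15–21 the 3rd, 22–28 the 4th, 29–31 the 5th.
4 is in the range for the 1st.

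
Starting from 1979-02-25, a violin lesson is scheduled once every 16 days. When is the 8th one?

1979-06-17

The 8th occurrence is 7 intervals after the first: 7 × 16 = 112 days after 1979-02-25.
February has 28 days — 3 days to the end of February leaves 109.
March has 31 days (78 left).
April has 30 days (48 left).
May has 31 days (17 left).
17 days into June → 1979-06-17.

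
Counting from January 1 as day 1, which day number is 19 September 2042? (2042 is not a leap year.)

Days in months before September: 31 + 28 + 31 + 30 + 31 + 30 + 31 + 31 = 243.
Plus 19 days into September → day 262.

262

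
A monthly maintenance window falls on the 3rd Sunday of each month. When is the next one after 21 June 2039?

17 July 2039

June 2039 starts on a Wednesday; its first Sunday is the 5th, so the 3rd Sunday is the 19th — 19 June 2039.
That is not after 21 June 2039, so look at July 2039.
July 2039 starts on a Friday; its first Sunday is the 3rd, so the 3rd Sunday is the 17th — 17 July 2039.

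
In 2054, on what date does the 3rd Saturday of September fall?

19 September 2054

September 2054 begins on a Tuesday, so the first Saturday is September 5 (4 days later).
The 3rd Saturday is 2 weeks later: 5 + 14 = 19.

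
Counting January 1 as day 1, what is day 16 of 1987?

16 into January → January 16.

1987-01-16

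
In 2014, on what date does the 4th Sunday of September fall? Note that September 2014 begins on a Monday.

September 2014 begins on a Monday, so the first Sunday is September 7 (6 days later).
The 4th Sunday is 3 weeks later: 7 + 21 = 28.

2014-09-28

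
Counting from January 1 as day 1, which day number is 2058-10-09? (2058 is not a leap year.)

282

Days in months before October: 31 + 28 + 31 + 30 + 31 + 30 + 31 + 31 + 30 = 273.
Plus 9 days into October → day 282.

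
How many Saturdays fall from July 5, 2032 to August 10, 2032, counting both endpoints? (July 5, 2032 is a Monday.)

5

July 5, 2032 is a Monday; the first Saturday on or after it is July 10, 2032 (5 days later).
From July 10, 2032 to August 10, 2032: 21 + 10 = 31 days (rest of July, August).
31 ÷ 7 = 4 full weeks with remainder 3, so 4 more Saturdays after the first → 5.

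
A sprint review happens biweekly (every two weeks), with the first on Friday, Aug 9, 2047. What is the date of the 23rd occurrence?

The 23rd occurrence is 22 intervals after the first: 22 × 14 = 308 days after Aug 9, 2047.
Aug has 31 days — 22 days to the end of Aug leaves 286.
Sep has 30 days (256 left).
Oct has 31 days (225 left).
Nov has 30 days (195 left).
Dec has 31 days (164 left).
Jan has 31 days (133 left).
Feb has 29 days (104 left).
Mar has 31 days (73 left).
Apr has 30 days (43 left).
May has 31 days (12 left).
12 days into Jun → Jun 12, 2048.

Jun 12, 2048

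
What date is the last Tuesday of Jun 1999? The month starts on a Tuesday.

Jun 1999 begins on a Tuesday, so the first Tuesday is Jun 1.
Jun 1999 has 30 days. Adding weeks: 1, 8, 15, 22, 29 — the last one ≤ 30 is the 29th.

Jun 29, 1999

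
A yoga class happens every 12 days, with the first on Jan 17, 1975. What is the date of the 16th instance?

The 16th occurrence is 15 intervals after the first: 15 × 12 = 180 days after Jan 17, 1975.
Jan has 31 days — 14 days to the end of Jan leaves 166.
Feb has 28 days (138 left).
Mar has 31 days (107 left).
Apr has 30 days (77 left).
May has 31 days (46 left).
Jun has 30 days (16 left).
16 days into Jul → Jul 16, 1975.

Jul 16, 1975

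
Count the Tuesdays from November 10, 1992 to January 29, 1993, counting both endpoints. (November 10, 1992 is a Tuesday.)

12

November 10, 1992 is a Tuesday; the first Tuesday on or after it is November 10, 1992.
From November 10, 1992 to January 29, 1993: 20 + 31 + 29 = 80 days (rest of November, December, January).
80 ÷ 7 = 11 full weeks with remainder 3, so 11 more Tuesdays after the first → 12.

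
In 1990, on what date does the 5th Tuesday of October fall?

October 30, 1990

October 1990 begins on a Monday, so the first Tuesday is October 2 (1 day later).
The 5th Tuesday is 4 weeks later: 2 + 28 = 30.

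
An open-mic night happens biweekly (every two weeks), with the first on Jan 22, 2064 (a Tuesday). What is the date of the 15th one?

The 15th occurrence is 14 intervals after the first: 14 × 14 = 196 days after Jan 22, 2064.
Jan has 31 days — 9 days to the end of Jan leaves 187.
Feb has 29 days (158 left).
Mar has 31 days (127 left).
Apr has 30 days (97 left).
May has 31 days (66 left).
Jun has 30 days (36 left).
Jul has 31 days (5 left).
5 days into Aug → Aug 5, 2064.

Aug 5, 2064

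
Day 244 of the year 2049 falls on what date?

2049-09-01

January has 31 days (244 − 31 = 213 remain).
February has 28 days (213 − 28 = 185 remain).
March has 31 days (185 − 31 = 154 remain).
April has 30 days (154 − 30 = 124 remain).
May has 31 days (124 − 31 = 93 remain).
June has 30 days (93 − 30 = 63 remain).
July has 31 days (63 − 31 = 32 remain).
August has 31 days (32 − 31 = 1 remain).
1 into September → September 1.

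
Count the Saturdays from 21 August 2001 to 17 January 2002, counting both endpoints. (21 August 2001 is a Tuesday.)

21

21 August 2001 is a Tuesday; the first Saturday on or after it is 25 August 2001 (4 days later).
From 25 August 2001 to 17 January 2002: 6 + 30 + 31 + 30 + 31 + 17 = 145 days (rest of August, September, October, November, December, January).
145 ÷ 7 = 20 full weeks with remainder 5, so 20 more Saturdays after the first → 21.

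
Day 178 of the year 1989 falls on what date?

June 27, 1989

January has 31 days (178 − 31 = 147 remain).
February has 28 days (147 − 28 = 119 remain).
March has 31 days (119 − 31 = 88 remain).
April has 30 days (88 − 30 = 58 remain).
May has 31 days (58 − 31 = 27 remain).
27 into June → June 27.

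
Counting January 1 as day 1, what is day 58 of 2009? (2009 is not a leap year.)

27 February 2009

January has 31 days (58 − 31 = 27 remain).
27 into February → February 27.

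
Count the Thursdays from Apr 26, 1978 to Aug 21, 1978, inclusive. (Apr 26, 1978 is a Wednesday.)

17

Apr 26, 1978 is a Wednesday; the first Thursday on or after it is Apr 27, 1978 (1 day later).
From Apr 27, 1978 to Aug 21, 1978: 3 + 31 + 30 + 31 + 21 = 116 days (rest of Apr, May, Jun, Jul, Aug).
116 ÷ 7 = 16 full weeks with remainder 4, so 16 more Thursdays after the first → 17.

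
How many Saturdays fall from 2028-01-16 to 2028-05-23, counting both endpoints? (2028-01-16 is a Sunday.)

2028-01-16 is a Sunday; the first Saturday on or after it is 2028-01-22 (6 days later).
From 2028-01-22 to 2028-05-23: 9 + 29 + 31 + 30 + 23 = 122 days (rest of January, February, March, April, May).
122 ÷ 7 = 17 full weeks with remainder 3, so 17 more Saturdays after the first → 18.

18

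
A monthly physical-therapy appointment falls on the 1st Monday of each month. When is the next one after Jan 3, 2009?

Jan 5, 2009

Jan 2009 starts on a Thursday, so its 1st Monday is Jan 5, 2009 (4 days in).
Jan 5, 2009 is after Jan 3, 2009, so that is the next one.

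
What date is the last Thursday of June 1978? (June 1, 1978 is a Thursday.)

June 1978 begins on a Thursday, so the first Thursday is June 1.
June 1978 has 30 days. Adding weeks: 1, 8, 15, 22, 29 — the last one ≤ 30 is the 29th.

1978-06-29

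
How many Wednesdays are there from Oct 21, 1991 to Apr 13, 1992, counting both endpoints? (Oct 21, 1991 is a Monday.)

25

Oct 21, 1991 is a Monday; the first Wednesday on or after it is Oct 23, 1991 (2 days later).
From Oct 23, 1991 to Apr 13, 1992: 8 + 30 + 31 + 31 + 29 + 31 + 13 = 173 days (rest of Oct, Nov, Dec, Jan, Feb, Mar, Apr).
173 ÷ 7 = 24 full weeks with remainder 5, so 24 more Wednesdays after the first → 25.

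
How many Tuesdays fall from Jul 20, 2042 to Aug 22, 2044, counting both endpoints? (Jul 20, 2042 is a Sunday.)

109

Jul 20, 2042 is a Sunday; the first Tuesday on or after it is Jul 22, 2042 (2 days later).
From Jul 22, 2042 to Aug 22, 2044: 162 + 365 + 235 = 762 days (rest of 2042, 2043, to Aug 22, 2044 in 2044).
762 ÷ 7 = 108 full weeks with remainder 6, so 108 more Tuesdays after the first → 109.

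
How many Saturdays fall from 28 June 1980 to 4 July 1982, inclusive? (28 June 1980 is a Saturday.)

106

28 June 1980 is a Saturday; the first Saturday on or after it is 28 June 1980.
From 28 June 1980 to 4 July 1982: 186 + 365 + 185 = 736 days (rest of 1980, 1981, to 4 July 1982 in 1982).
736 ÷ 7 = 105 full weeks with remainder 1, so 105 more Saturdays after the first → 106.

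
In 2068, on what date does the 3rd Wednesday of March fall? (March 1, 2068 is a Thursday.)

21 March 2068

March 2068 begins on a Thursday, so the first Wednesday is March 7 (6 days later).
The 3rd Wednesday is 2 weeks later: 7 + 14 = 21.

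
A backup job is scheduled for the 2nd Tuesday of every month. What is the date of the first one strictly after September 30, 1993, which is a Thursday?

October 12, 1993

September 1993 starts on a Wednesday; its first Tuesday is the 7th, so the 2nd Tuesday is the 14th — September 14, 1993.
That is not after September 30, 1993, so look at October 1993.
October 1993 starts on a Friday; its first Tuesday is the 5th, so the 2nd Tuesday is the 12th — October 12, 1993.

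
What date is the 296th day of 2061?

Oct 23, 2061

Jan has 31 days (296 − 31 = 265 remain).
Feb has 28 days (265 − 28 = 237 remain).
Mar has 31 days (237 − 31 = 206 remain).
Apr has 30 days (206 − 30 = 176 remain).
May has 31 days (176 − 31 = 145 remain).
Jun has 30 days (145 − 30 = 115 remain).
Jul has 31 days (115 − 31 = 84 remain).
Aug has 31 days (84 − 31 = 53 remain).
Sep has 30 days (53 − 30 = 23 remain).
23 into Oct → Oct 23.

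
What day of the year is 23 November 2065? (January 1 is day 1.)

327

Days in months before November: 31 + 28 + 31 + 30 + 31 + 30 + 31 + 31 + 30 + 31 = 304.
Plus 23 days into November → day 327.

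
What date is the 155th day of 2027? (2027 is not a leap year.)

January has 31 days (155 − 31 = 124 remain).
February has 28 days (124 − 28 = 96 remain).
March has 31 days (96 − 31 = 65 remain).
April has 30 days (65 − 30 = 35 remain).
May has 31 days (35 − 31 = 4 remain).
4 into June → June 4.

2027-06-04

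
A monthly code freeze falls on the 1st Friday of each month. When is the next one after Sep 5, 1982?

Sep 1982 starts on a Wednesday, so its 1st Friday is Sep 3, 1982 (2 days in).
That is not after Sep 5, 1982, so look at Oct 1982.
Oct 1982 starts on a Friday, so its 1st Friday is Oct 1, 1982.

Oct 1, 1982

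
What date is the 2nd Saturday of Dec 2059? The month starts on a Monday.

Dec 13, 2059

Dec 2059 begins on a Monday, so the first Saturday is Dec 6 (5 days later).
The 2nd Saturday is 1 weeks later: 6 + 7 = 13.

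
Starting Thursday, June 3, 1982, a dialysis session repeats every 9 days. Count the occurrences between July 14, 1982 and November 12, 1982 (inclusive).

Occurrences land 9·i days after June 3, 1982 for i = 0, 1, 2, …
July 14, 1982 is 41 days after the start; 41 ÷ 9 = 4 remainder 5; since the remainder is 5, round up to i = 5. First occurrence in the window: #6 on July 18, 1982 (5×9 = 45 days in).
November 12, 1982 is 162 days after the start; 162 ÷ 9 = 18 remainder 0. Last occurrence in the window: #19 on November 12, 1982.
Occurrences #6 through #19: 14 in total.

14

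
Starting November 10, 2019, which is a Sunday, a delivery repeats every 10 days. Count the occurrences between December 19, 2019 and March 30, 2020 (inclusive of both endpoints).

Occurrences land 10·i days after November 10, 2019 for i = 0, 1, 2, …
December 19, 2019 is 39 days after the start; 39 ÷ 10 = 3 remainder 9; since the remainder is 9, round up to i = 4. First occurrence in the window: #5 on December 20, 2019 (4×10 = 40 days in).
March 30, 2020 is 141 days after the start; 141 ÷ 10 = 14 remainder 1. Last occurrence in the window: #15 on March 29, 2020.
Occurrences #5 through #15: 11 in total.

11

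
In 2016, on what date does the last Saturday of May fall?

May 2016 begins on a Sunday, so the first Saturday is May 7 (6 days later).
May 2016 has 31 days. Adding weeks: 7, 14, 21, 28 — the last one ≤ 31 is the 28th.

28 May 2016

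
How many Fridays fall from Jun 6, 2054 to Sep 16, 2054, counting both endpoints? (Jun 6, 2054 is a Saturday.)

14

Jun 6, 2054 is a Saturday; the first Friday on or after it is Jun 12, 2054 (6 days later).
From Jun 12, 2054 to Sep 16, 2054: 18 + 31 + 31 + 16 = 96 days (rest of Jun, Jul, Aug, Sep).
96 ÷ 7 = 13 full weeks with remainder 5, so 13 more Fridays after the first → 14.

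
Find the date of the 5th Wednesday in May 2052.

May 29, 2052

The first Wednesday of May 2052 is May 1.
The 5th Wednesday is 4 weeks later: 1 + 28 = 29.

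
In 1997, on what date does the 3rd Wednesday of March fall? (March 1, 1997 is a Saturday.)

19 March 1997

March 1997 begins on a Saturday, so the first Wednesday is March 5 (4 days later).
The 3rd Wednesday is 2 weeks later: 5 + 14 = 19.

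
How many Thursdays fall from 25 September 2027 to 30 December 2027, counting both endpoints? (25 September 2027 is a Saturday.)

14

25 September 2027 is a Saturday; the first Thursday on or after it is 30 September 2027 (5 days later).
From 30 September 2027 to 30 December 2027: 0 + 31 + 30 + 30 = 91 days (rest of September, October, November, December).
91 ÷ 7 = 13 full weeks with remainder 0, so 13 more Thursdays after the first → 14.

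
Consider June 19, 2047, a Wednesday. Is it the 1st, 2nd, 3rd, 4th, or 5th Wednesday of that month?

3rd

Day 19 falls in week ⌈19/7⌉ of the month.
Days 1–7 hold the 1st Wednesday, 8–14 the 2nd, 15–21 the 3rd, 22–28 the 4th, 29–31 the 5th.
19 is in the range for the 3rd.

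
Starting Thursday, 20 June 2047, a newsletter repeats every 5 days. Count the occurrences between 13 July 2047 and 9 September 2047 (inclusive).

Occurrences land 5·i days after 20 June 2047 for i = 0, 1, 2, …
13 July 2047 is 23 days after the start; 23 ÷ 5 = 4 remainder 3; since the remainder is 3, round up to i = 5. First occurrence in the window: #6 on 15 July 2047 (5×5 = 25 days in).
9 September 2047 is 81 days after the start; 81 ÷ 5 = 16 remainder 1. Last occurrence in the window: #17 on 8 September 2047.
Occurrences #6 through #17: 12 in total.

12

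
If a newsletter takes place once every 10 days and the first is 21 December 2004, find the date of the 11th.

The 11th occurrence is 10 intervals after the first: 10 × 10 = 100 days after 21 December 2004.
December has 31 days — 10 days to the end of December leaves 90.
January has 31 days (59 left).
February has 28 days (31 left).
31 days into March → 31 March 2005.

31 March 2005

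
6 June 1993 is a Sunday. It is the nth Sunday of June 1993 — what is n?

Day 6 falls in week ⌈6/7⌉ of the month.
Days 1–7 hold the 1st Sunday, 8–14 the 2nd, 15–21 the 3rd, 22–28 the 4th, 29–31 the 5th.
6 is in the range for the 1st.

1st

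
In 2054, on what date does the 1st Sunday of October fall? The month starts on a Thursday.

2054-10-04

October 2054 begins on a Thursday, so the first Sunday is October 4 (3 days later).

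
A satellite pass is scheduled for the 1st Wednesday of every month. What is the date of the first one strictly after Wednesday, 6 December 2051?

December 2051 starts on a Friday, so its 1st Wednesday is 6 December 2051 (5 days in).
That is not after 6 December 2051, so look at January 2052.
January 2052 starts on a Monday, so its 1st Wednesday is 3 January 2052 (2 days in).

3 January 2052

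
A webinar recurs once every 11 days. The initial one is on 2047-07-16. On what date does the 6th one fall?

The 6th occurrence is 5 intervals after the first: 5 × 11 = 55 days after 2047-07-16.
July has 31 days — 15 days to the end of July leaves 40.
August has 31 days (9 left).
9 days into September → 2047-09-09.

2047-09-09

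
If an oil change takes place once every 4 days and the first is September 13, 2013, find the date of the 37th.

The 37th occurrence is 36 intervals after the first: 36 × 4 = 144 days after September 13, 2013.
September has 30 days — 17 days to the end of September leaves 127.
October has 31 days (96 left).
November has 30 days (66 left).
December has 31 days (35 left).
January has 31 days (4 left).
4 days into February → February 4, 2014.

February 4, 2014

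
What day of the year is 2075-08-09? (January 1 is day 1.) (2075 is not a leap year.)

Days in months before August: 31 + 28 + 31 + 30 + 31 + 30 + 31 = 212.
Plus 9 days into August → day 221.

221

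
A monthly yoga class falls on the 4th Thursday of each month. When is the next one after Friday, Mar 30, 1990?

Mar 1990 starts on a Thursday; its first Thursday is the 1st, so the 4th Thursday is the 22nd — Mar 22, 1990.
That is not after Mar 30, 1990, so look at Apr 1990.
Apr 1990 starts on a Sunday; its first Thursday is the 5th, so the 4th Thursday is the 26th — Apr 26, 1990.

Apr 26, 1990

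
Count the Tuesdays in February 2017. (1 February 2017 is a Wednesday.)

1 February 2017 is a Wednesday; the first Tuesday on or after it is 7 February 2017 (6 days later).
From 7 February 2017 to 28 February 2017 is 28 − 7 = 21 days.
21 ÷ 7 = 3 full weeks with remainder 0, so 3 more Tuesdays after the first → 4.

4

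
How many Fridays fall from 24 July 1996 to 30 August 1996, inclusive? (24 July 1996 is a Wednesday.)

6

24 July 1996 is a Wednesday; the first Friday on or after it is 26 July 1996 (2 days later).
From 26 July 1996 to 30 August 1996: 5 + 30 = 35 days (rest of July, August).
35 ÷ 7 = 5 full weeks with remainder 0, so 5 more Fridays after the first → 6.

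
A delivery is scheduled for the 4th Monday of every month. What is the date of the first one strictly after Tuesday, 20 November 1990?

November 1990 starts on a Thursday; its first Monday is the 5th, so the 4th Monday is the 26th — 26 November 1990.
26 November 1990 is after 20 November 1990, so that is the next one.

26 November 1990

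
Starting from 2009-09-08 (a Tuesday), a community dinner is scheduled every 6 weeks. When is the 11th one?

2010-11-02

The 11th occurrence is 10 intervals after the first: 10 × 42 = 420 days after 2009-09-08.
September has 30 days — 22 days to the end of September leaves 398.
October has 31 days (367 left).
November has 30 days (337 left).
December has 31 days (306 left).
January has 31 days (275 left).
February has 28 days (247 left).
March has 31 days (216 left).
April has 30 days (186 left).
May has 31 days (155 left).
June has 30 days (125 left).
July has 31 days (94 left).
August has 31 days (63 left).
September has 30 days (33 left).
October has 31 days (2 left).
2 days into November → 2010-11-02.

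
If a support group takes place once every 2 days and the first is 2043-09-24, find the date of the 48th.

The 48th occurrence is 47 intervals after the first: 47 × 2 = 94 days after 2043-09-24.
September has 30 days — 6 days to the end of September leaves 88.
October has 31 days (57 left).
November has 30 days (27 left).
27 days into December → 2043-12-27.

2043-12-27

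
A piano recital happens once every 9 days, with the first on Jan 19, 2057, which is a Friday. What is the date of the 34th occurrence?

The 34th occurrence is 33 intervals after the first: 33 × 9 = 297 days after Jan 19, 2057.
Jan has 31 days — 12 days to the end of Jan leaves 285.
Feb has 28 days (257 left).
Mar has 31 days (226 left).
Apr has 30 days (196 left).
May has 31 days (165 left).
Jun has 30 days (135 left).
Jul has 31 days (104 left).
Aug has 31 days (73 left).
Sep has 30 days (43 left).
Oct has 31 days (12 left).
12 days into Nov → Nov 12, 2057.

Nov 12, 2057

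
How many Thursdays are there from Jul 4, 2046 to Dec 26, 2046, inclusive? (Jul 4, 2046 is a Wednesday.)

Jul 4, 2046 is a Wednesday; the first Thursday on or after it is Jul 5, 2046 (1 day later).
From Jul 5, 2046 to Dec 26, 2046: 26 + 31 + 30 + 31 + 30 + 26 = 174 days (rest of Jul, Aug, Sep, Oct, Nov, Dec).
174 ÷ 7 = 24 full weeks with remainder 6, so 24 more Thursdays after the first → 25.

25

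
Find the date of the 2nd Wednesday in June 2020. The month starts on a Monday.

2020-06-10

June 2020 begins on a Monday, so the first Wednesday is June 3 (2 days later).
The 2nd Wednesday is 1 weeks later: 3 + 7 = 10.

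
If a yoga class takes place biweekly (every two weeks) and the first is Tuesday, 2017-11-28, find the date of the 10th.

The 10th occurrence is 9 intervals after the first: 9 × 14 = 126 days after 2017-11-28.
November has 30 days — 2 days to the end of November leaves 124.
December has 31 days (93 left).
January has 31 days (62 left).
February has 28 days (34 left).
March has 31 days (3 left).
3 days into April → 2018-04-03.

2018-04-03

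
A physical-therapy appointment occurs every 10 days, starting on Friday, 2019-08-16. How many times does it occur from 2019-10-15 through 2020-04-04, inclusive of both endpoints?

Occurrences land 10·i days after 2019-08-16 for i = 0, 1, 2, …
2019-10-15 is 60 days after the start; 60 ÷ 10 = 6 remainder 0. First occurrence in the window: #7 on 2019-10-15 (6×10 = 60 days in).
2020-04-04 is 232 days after the start; 232 ÷ 10 = 23 remainder 2. Last occurrence in the window: #24 on 2020-04-02.
Occurrences #7 through #24: 18 in total.

18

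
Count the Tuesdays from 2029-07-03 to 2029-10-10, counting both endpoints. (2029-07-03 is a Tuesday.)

2029-07-03 is a Tuesday; the first Tuesday on or after it is 2029-07-03.
From 2029-07-03 to 2029-10-10: 28 + 31 + 30 + 10 = 99 days (rest of July, August, September, October).
99 ÷ 7 = 14 full weeks with remainder 1, so 14 more Tuesdays after the first → 15.

15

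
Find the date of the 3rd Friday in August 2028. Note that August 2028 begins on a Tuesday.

August 2028 begins on a Tuesday, so the first Friday is August 4 (3 days later).
The 3rd Friday is 2 weeks later: 4 + 14 = 18.

2028-08-18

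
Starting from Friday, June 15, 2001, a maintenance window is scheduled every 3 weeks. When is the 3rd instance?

July 27, 2001

The 3rd occurrence is 2 intervals after the first: 2 × 21 = 42 days after June 15, 2001.
June has 30 days — 15 days to the end of June leaves 27.
27 days into July → July 27, 2001.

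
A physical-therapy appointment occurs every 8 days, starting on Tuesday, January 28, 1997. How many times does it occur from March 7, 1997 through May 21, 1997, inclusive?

Occurrences land 8·i days after January 28, 1997 for i = 0, 1, 2, …
March 7, 1997 is 38 days after the start; 38 ÷ 8 = 4 remainder 6; since the remainder is 6, round up to i = 5. First occurrence in the window: #6 on March 9, 1997 (5×8 = 40 days in).
May 21, 1997 is 113 days after the start; 113 ÷ 8 = 14 remainder 1. Last occurrence in the window: #15 on May 20, 1997.
Occurrences #6 through #15: 10 in total.

10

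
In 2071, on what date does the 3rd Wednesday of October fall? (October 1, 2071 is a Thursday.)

2071-10-21

October 2071 begins on a Thursday, so the first Wednesday is October 7 (6 days later).
The 3rd Wednesday is 2 weeks later: 7 + 14 = 21.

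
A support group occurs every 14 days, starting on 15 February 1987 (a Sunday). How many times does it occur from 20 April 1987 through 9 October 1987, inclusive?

Occurrences land 14·i days after 15 February 1987 for i = 0, 1, 2, …
20 April 1987 is 64 days after the start; 64 ÷ 14 = 4 remainder 8; since the remainder is 8, round up to i = 5. First occurrence in the window: #6 on 26 April 1987 (5×14 = 70 days in).
9 October 1987 is 236 days after the start; 236 ÷ 14 = 16 remainder 12. Last occurrence in the window: #17 on 27 September 1987.
Occurrences #6 through #17: 12 in total.

12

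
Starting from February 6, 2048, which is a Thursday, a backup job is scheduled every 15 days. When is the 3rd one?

March 7, 2048

The 3rd occurrence is 2 intervals after the first: 2 × 15 = 30 days after February 6, 2048.
February has 29 days — 23 days to the end of February leaves 7.
7 days into March → March 7, 2048.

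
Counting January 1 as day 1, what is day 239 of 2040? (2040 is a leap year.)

Aug 26, 2040

Jan has 31 days (239 − 31 = 208 remain).
Feb has 29 days (208 − 29 = 179 remain).
Mar has 31 days (179 − 31 = 148 remain).
Apr has 30 days (148 − 30 = 118 remain).
May has 31 days (118 − 31 = 87 remain).
Jun has 30 days (87 − 30 = 57 remain).
Jul has 31 days (57 − 31 = 26 remain).
26 into Aug → Aug 26.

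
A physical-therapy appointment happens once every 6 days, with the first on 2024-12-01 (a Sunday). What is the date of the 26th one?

The 26th occurrence is 25 intervals after the first: 25 × 6 = 150 days after 2024-12-01.
December has 31 days — 30 days to the end of December leaves 120.
January has 31 days (89 left).
February has 28 days (61 left).
March has 31 days (30 left).
30 days into April → 2025-04-30.

2025-04-30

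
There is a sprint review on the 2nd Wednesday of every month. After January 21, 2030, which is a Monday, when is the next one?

February 13, 2030

January 2030 starts on a Tuesday; its first Wednesday is the 2nd, so the 2nd Wednesday is the 9th — January 9, 2030.
That is not after January 21, 2030, so look at February 2030.
February 2030 starts on a Friday; its first Wednesday is the 6th, so the 2nd Wednesday is the 13th — February 13, 2030.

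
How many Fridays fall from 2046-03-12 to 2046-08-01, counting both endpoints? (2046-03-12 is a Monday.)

2046-03-12 is a Monday; the first Friday on or after it is 2046-03-16 (4 days later).
From 2046-03-16 to 2046-08-01: 15 + 30 + 31 + 30 + 31 + 1 = 138 days (rest of March, April, May, June, July, August).
138 ÷ 7 = 19 full weeks with remainder 5, so 19 more Fridays after the first → 20.

20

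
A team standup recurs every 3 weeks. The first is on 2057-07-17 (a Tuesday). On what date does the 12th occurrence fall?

The 12th occurrence is 11 intervals after the first: 11 × 21 = 231 days after 2057-07-17.
July has 31 days — 14 days to the end of July leaves 217.
August has 31 days (186 left).
September has 30 days (156 left).
October has 31 days (125 left).
November has 30 days (95 left).
December has 31 days (64 left).
January has 31 days (33 left).
February has 28 days (5 left).
5 days into March → 2058-03-05.

2058-03-05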